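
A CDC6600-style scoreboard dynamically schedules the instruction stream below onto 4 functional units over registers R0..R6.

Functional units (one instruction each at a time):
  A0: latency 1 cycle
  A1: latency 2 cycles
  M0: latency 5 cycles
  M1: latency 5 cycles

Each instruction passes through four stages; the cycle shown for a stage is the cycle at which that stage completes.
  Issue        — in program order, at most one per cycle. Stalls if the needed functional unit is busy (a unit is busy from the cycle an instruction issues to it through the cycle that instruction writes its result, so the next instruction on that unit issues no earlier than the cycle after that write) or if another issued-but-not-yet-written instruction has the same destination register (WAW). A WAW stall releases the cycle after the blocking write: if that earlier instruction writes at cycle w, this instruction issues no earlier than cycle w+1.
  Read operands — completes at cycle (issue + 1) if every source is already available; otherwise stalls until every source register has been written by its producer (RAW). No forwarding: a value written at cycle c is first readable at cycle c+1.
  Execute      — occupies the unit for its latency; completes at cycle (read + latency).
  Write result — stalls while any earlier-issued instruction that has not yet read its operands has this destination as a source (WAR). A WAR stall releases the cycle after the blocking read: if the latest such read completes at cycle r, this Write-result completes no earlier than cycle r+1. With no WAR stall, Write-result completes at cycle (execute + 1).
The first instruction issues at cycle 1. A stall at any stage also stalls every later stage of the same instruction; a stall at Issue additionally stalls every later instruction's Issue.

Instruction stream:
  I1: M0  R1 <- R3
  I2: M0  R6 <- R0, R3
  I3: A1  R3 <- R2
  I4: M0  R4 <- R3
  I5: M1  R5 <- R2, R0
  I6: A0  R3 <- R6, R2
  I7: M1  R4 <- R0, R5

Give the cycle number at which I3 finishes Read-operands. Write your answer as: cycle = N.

t=1  I1→M0
t=2  I1 RO
t=7  I1 EX
t=8  I1 WR R1
t=9  I2→M0
t=10  I2 RO · I3→A1
t=11  I3 RO
t=13  I3 EX
t=14  I3 WR R3
t=15  I2 EX
t=16  I2 WR R6
t=17  I4→M0
t=18  I4 RO · I5→M1
t=19  I5 RO · I6→A0
t=20  I6 RO
t=21  I6 EX
t=22  I6 WR R3
t=23  I4 EX
t=24  I4 WR R4 · I5 EX
t=25  I5 WR R5
t=26  I7→M1
t=27  I7 RO
t=32  I7 EX
t=33  I7 WR R4

cycle = 11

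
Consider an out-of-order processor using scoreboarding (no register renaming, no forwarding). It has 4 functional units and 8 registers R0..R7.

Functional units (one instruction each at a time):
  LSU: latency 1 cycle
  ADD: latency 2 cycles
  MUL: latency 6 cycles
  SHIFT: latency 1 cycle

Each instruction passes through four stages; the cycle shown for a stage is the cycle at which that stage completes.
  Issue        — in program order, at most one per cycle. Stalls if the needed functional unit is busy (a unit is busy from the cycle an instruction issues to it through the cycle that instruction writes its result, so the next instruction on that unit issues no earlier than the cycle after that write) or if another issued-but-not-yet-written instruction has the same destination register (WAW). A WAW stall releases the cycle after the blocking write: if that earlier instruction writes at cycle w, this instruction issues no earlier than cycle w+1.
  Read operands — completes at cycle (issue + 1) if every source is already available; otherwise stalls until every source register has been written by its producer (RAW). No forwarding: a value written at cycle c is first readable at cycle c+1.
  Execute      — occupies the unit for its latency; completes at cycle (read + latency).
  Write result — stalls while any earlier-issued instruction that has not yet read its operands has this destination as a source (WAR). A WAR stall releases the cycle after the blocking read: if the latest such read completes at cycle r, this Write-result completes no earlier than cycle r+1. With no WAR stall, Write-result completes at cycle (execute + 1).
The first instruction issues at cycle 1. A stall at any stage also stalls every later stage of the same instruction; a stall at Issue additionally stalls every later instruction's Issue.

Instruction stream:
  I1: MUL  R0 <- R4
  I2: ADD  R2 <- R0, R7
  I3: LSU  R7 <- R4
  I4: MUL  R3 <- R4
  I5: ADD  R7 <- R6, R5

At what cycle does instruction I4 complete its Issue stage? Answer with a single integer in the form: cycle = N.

  I1 | 1 | 2 | 8 | 9
  I2 | 2 | 10 | 12 | 13   RAW R0: wait I1 write@9
  I3 | 3 | 4 | 5 | 11   WAR R7: wait I2 read@10
  I4 | 10 | 11 | 17 | 18   struct: MUL busy until I1 writes@9
  I5 | 14 | 15 | 17 | 18   struct: ADD busy until I2 writes@13

cycle = 10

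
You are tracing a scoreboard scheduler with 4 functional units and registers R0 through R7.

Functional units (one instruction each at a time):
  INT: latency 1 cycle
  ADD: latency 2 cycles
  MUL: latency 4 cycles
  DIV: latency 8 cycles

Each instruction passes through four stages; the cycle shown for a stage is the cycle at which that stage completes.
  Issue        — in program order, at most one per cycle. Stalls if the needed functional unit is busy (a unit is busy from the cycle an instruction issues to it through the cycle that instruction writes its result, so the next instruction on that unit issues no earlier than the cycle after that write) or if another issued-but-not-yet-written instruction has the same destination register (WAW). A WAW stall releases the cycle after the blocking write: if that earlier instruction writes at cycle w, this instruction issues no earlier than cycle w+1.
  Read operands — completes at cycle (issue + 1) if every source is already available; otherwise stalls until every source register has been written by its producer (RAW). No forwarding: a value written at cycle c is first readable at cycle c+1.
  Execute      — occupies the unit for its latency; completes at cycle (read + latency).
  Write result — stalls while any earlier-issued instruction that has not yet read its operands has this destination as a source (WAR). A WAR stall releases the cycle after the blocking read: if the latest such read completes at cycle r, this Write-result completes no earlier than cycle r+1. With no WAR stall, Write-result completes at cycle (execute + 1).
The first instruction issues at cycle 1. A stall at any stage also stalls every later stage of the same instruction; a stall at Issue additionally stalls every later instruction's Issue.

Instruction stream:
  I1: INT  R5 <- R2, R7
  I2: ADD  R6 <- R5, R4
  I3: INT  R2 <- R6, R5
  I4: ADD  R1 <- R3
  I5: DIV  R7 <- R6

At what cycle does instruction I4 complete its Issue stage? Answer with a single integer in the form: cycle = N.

cycle = 9

[I1] 1/2/3/4
[I2] 2/5/7/8  (RAW R5: wait I1 write@4)
[I3] 5/9/10/11  (struct: INT busy until I1 writes@4; RAW R6: wait I2 write@8)
[I4] 9/10/12/13  (struct: ADD busy until I2 writes@8)
[I5] 10/11/19/20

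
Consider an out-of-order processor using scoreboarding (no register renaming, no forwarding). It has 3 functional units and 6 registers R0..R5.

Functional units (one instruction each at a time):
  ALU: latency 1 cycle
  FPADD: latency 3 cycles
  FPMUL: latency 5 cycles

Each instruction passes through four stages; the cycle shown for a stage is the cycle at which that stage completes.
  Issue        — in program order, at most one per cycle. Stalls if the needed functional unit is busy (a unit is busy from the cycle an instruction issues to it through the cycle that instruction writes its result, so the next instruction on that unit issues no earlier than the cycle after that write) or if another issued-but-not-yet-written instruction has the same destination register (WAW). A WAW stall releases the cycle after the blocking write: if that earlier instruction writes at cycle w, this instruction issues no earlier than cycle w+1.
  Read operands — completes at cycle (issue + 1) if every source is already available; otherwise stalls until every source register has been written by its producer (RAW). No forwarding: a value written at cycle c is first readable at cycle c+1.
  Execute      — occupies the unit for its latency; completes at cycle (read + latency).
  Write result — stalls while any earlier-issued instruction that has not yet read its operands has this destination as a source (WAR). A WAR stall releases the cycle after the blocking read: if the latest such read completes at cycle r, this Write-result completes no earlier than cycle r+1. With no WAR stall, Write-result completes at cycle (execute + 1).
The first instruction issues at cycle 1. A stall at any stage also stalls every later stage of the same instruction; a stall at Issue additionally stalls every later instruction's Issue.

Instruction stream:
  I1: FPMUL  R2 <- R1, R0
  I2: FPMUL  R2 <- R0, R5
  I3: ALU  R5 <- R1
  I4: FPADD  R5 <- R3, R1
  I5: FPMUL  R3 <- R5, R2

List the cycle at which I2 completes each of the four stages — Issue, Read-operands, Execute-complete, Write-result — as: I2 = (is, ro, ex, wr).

I1  is:1  ro:2  ex:7  wr:8
I2  is:9  ro:10  ex:15  wr:16  — struct: FPMUL busy until I1 writes@8
I3  is:10  ro:11  ex:12  wr:13
I4  is:14  ro:15  ex:18  wr:19  — WAW R5: wait I3 write@13
I5  is:17  ro:20  ex:25  wr:26  — struct: FPMUL busy until I2 writes@16, RAW R5: wait I4 write@19

I2 = (9, 10, 15, 16)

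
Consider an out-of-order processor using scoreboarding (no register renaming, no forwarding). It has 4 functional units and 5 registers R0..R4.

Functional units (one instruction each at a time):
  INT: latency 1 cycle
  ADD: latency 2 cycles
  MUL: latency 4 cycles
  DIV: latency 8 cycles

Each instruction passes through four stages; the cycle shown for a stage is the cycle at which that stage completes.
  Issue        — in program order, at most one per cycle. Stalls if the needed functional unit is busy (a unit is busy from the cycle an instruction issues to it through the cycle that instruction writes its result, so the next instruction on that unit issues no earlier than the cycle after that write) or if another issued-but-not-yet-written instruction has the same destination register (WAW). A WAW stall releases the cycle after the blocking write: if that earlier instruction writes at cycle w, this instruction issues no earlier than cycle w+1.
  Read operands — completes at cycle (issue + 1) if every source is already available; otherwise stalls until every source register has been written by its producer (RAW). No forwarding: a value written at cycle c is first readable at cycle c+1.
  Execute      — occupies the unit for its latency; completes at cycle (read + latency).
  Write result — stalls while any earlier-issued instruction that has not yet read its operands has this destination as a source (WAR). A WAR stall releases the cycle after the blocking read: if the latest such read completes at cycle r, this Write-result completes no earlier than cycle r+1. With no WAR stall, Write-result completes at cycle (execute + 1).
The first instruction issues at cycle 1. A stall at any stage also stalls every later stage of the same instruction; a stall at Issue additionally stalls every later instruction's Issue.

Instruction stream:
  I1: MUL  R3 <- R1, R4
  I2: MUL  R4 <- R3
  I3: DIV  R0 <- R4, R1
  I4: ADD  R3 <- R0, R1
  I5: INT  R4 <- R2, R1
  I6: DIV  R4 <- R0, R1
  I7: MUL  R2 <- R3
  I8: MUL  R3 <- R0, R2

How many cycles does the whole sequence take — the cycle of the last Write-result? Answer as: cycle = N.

cycle = 41

c1: I1→MUL
c2: I1 RO
c6: I1 EX
c7: I1 WR R3
c8: I2→MUL
c9: I2 RO; I3→DIV
c10: I4→ADD
c13: I2 EX
c14: I2 WR R4
c15: I3 RO; I5→INT
c16: I5 RO
c17: I5 EX
c18: I5 WR R4
c23: I3 EX
c24: I3 WR R0
c25: I4 RO; I6→DIV
c26: I6 RO; I7→MUL
c27: I4 EX
c28: I4 WR R3
c29: I7 RO
c33: I7 EX
c34: I6 EX; I7 WR R2
c35: I6 WR R4; I8→MUL
c36: I8 RO
c40: I8 EX
c41: I8 WR R3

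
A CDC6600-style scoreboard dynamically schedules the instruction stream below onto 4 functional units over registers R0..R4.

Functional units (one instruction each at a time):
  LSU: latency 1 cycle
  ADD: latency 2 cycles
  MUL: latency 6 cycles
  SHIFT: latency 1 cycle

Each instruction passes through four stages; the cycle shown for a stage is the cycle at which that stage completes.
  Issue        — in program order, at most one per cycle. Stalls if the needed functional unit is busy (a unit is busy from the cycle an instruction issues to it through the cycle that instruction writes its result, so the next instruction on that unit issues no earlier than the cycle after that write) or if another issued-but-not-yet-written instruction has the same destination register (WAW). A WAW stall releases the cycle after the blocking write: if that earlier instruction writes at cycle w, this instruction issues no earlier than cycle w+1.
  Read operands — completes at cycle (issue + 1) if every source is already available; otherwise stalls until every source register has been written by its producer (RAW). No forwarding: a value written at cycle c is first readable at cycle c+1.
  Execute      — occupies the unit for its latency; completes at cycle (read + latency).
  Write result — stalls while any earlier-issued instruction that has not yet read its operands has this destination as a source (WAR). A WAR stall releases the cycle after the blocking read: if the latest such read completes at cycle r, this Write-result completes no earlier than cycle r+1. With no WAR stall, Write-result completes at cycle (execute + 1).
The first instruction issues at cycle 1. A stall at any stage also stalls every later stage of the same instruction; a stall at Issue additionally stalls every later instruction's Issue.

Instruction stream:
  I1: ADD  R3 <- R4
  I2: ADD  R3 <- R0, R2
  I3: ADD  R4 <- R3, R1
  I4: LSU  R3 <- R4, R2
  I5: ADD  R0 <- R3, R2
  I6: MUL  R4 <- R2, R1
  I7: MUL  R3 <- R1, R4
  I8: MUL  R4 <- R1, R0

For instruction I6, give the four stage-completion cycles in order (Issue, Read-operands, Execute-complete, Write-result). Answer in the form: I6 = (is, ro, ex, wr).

I6 = (17, 18, 24, 25)

[1] issue I1 (ADD)
[2] I1 read-ops
[4] I1 finished on ADD
[5] I1→R3
[6] issue I2 (ADD)
[7] I2 read-ops
[9] I2 finished on ADD
[10] I2→R3
[11] issue I3 (ADD)
[12] I3 read-ops | issue I4 (LSU)
[14] I3 finished on ADD
[15] I3→R4
[16] I4 read-ops | issue I5 (ADD)
[17] I4 finished on LSU | issue I6 (MUL)
[18] I4→R3 | I6 read-ops
[19] I5 read-ops
[21] I5 finished on ADD
[22] I5→R0
[24] I6 finished on MUL
[25] I6→R4
[26] issue I7 (MUL)
[27] I7 read-ops
[33] I7 finished on MUL
[34] I7→R3
[35] issue I8 (MUL)
[36] I8 read-ops
[42] I8 finished on MUL
[43] I8→R4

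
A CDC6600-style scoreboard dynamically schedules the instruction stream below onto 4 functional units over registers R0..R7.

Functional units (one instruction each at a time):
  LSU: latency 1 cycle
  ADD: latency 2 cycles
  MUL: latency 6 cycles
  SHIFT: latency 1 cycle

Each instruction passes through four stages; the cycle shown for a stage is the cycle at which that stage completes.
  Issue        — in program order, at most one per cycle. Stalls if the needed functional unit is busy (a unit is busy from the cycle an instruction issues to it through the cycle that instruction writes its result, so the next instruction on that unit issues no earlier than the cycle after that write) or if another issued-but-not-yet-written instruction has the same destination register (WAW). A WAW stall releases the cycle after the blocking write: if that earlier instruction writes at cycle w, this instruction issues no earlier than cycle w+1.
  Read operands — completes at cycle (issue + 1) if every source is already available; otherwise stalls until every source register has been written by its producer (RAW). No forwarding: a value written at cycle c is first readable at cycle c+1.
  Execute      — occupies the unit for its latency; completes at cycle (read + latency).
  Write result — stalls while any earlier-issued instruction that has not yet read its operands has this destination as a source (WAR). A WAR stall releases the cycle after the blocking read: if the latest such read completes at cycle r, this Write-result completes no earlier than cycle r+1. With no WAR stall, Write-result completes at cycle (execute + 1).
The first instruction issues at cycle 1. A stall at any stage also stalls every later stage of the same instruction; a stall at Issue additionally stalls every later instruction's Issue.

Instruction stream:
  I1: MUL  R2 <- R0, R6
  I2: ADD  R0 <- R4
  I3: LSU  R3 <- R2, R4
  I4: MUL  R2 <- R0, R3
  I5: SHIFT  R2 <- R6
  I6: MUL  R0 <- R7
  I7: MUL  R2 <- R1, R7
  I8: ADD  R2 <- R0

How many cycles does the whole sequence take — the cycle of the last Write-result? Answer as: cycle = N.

cycle 1: I1 issues→MUL
cycle 2: I1 reads, I2 issues→ADD
cycle 3: I2 reads, I3 issues→LSU
cycle 5: I2 exec-done
cycle 6: I2 writes R0
cycle 8: I1 exec-done
cycle 9: I1 writes R2
cycle 10: I3 reads, I4 issues→MUL
cycle 11: I3 exec-done
cycle 12: I3 writes R3
cycle 13: I4 reads
cycle 19: I4 exec-done
cycle 20: I4 writes R2
cycle 21: I5 issues→SHIFT
cycle 22: I5 reads, I6 issues→MUL
cycle 23: I5 exec-done, I6 reads
cycle 24: I5 writes R2
cycle 29: I6 exec-done
cycle 30: I6 writes R0
cycle 31: I7 issues→MUL
cycle 32: I7 reads
cycle 38: I7 exec-done
cycle 39: I7 writes R2
cycle 40: I8 issues→ADD
cycle 41: I8 reads
cycle 43: I8 exec-done
cycle 44: I8 writes R2

cycle = 44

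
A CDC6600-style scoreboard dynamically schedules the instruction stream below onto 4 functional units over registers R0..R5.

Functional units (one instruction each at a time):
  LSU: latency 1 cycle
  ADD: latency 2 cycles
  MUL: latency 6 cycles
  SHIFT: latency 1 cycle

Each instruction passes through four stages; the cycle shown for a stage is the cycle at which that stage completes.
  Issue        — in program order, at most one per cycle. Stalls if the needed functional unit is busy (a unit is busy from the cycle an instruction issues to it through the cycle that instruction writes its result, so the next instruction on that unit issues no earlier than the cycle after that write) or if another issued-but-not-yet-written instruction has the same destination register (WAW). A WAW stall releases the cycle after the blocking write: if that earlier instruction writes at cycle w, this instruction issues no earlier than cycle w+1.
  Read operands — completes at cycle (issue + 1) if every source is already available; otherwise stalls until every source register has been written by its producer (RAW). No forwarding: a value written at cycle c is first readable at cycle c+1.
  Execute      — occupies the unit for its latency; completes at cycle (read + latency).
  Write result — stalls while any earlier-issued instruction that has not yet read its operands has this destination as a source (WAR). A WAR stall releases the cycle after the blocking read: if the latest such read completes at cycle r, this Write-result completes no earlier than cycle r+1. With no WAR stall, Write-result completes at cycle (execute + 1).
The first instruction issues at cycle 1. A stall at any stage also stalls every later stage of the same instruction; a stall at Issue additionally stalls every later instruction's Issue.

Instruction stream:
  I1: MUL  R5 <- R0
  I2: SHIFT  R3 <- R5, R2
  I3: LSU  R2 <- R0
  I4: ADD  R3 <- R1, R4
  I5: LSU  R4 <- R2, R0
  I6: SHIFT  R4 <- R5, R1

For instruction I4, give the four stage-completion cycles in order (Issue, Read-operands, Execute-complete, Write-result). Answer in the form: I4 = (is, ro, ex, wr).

I4 = (13, 14, 16, 17)

I1: IS=1 RO=2 EX=8 WR=9
I2: IS=2 RO=10 EX=11 WR=12  [RAW R5: wait I1 write@9]
I3: IS=3 RO=4 EX=5 WR=11  [WAR R2: wait I2 read@10]
I4: IS=13 RO=14 EX=16 WR=17  [WAW R3: wait I2 write@12]
I5: IS=14 RO=15 EX=16 WR=17
I6: IS=18 RO=19 EX=20 WR=21  [WAW R4: wait I5 write@17]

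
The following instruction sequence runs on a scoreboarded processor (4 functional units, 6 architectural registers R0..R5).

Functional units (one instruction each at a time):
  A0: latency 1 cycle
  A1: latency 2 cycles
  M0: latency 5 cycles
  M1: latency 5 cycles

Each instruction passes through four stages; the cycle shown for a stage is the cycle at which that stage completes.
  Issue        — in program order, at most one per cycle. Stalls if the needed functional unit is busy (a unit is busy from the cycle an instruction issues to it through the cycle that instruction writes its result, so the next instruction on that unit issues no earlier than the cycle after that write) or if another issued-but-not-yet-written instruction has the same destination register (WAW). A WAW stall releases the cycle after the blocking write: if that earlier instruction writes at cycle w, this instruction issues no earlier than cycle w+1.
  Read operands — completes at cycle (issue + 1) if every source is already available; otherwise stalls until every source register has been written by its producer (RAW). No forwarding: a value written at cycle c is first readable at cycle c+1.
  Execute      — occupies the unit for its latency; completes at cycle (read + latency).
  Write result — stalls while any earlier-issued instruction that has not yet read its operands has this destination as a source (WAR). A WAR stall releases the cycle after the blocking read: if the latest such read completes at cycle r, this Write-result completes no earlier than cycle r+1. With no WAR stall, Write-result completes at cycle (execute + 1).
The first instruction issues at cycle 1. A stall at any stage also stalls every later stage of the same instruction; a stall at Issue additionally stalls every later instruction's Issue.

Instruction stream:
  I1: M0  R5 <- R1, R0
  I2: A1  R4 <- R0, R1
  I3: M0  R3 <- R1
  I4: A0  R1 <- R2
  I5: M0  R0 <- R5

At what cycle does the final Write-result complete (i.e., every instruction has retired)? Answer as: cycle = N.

cycle 1: I1 issues→M0
cycle 2: I1 reads, I2 issues→A1
cycle 3: I2 reads
cycle 5: I2 exec-done
cycle 6: I2 writes R4
cycle 7: I1 exec-done
cycle 8: I1 writes R5
cycle 9: I3 issues→M0
cycle 10: I3 reads, I4 issues→A0
cycle 11: I4 reads
cycle 12: I4 exec-done
cycle 13: I4 writes R1
cycle 15: I3 exec-done
cycle 16: I3 writes R3
cycle 17: I5 issues→M0
cycle 18: I5 reads
cycle 23: I5 exec-done
cycle 24: I5 writes R0

cycle = 24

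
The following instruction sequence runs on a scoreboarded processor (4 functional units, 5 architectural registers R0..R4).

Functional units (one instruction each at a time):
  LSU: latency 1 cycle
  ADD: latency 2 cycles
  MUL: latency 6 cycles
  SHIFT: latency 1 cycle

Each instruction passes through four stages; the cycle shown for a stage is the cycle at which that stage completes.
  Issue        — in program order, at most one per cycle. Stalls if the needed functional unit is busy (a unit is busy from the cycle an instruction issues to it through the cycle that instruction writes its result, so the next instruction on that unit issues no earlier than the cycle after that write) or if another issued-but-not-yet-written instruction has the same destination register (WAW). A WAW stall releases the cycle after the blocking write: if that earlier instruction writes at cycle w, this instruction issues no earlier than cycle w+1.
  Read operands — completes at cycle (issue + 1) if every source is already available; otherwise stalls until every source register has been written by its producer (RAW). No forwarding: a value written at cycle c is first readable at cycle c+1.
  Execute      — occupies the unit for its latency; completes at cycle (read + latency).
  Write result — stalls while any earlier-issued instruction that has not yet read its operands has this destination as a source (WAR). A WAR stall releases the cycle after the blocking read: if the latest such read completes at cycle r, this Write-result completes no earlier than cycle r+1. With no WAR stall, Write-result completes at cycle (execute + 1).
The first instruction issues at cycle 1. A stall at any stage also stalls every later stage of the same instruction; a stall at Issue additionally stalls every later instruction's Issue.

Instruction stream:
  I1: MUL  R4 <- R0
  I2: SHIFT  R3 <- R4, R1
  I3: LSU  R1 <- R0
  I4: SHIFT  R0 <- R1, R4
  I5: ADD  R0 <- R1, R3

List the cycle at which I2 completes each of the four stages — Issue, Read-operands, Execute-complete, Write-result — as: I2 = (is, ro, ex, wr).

I2 = (2, 10, 11, 12)

t=1  I1 issues→MUL
t=2  I1 reads · I2 issues→SHIFT
t=3  I3 issues→LSU
t=4  I3 reads
t=5  I3 exec-done
t=8  I1 exec-done
t=9  I1 writes R4
t=10  I2 reads
t=11  I2 exec-done · I3 writes R1
t=12  I2 writes R3
t=13  I4 issues→SHIFT
t=14  I4 reads
t=15  I4 exec-done
t=16  I4 writes R0
t=17  I5 issues→ADD
t=18  I5 reads
t=20  I5 exec-done
t=21  I5 writes R0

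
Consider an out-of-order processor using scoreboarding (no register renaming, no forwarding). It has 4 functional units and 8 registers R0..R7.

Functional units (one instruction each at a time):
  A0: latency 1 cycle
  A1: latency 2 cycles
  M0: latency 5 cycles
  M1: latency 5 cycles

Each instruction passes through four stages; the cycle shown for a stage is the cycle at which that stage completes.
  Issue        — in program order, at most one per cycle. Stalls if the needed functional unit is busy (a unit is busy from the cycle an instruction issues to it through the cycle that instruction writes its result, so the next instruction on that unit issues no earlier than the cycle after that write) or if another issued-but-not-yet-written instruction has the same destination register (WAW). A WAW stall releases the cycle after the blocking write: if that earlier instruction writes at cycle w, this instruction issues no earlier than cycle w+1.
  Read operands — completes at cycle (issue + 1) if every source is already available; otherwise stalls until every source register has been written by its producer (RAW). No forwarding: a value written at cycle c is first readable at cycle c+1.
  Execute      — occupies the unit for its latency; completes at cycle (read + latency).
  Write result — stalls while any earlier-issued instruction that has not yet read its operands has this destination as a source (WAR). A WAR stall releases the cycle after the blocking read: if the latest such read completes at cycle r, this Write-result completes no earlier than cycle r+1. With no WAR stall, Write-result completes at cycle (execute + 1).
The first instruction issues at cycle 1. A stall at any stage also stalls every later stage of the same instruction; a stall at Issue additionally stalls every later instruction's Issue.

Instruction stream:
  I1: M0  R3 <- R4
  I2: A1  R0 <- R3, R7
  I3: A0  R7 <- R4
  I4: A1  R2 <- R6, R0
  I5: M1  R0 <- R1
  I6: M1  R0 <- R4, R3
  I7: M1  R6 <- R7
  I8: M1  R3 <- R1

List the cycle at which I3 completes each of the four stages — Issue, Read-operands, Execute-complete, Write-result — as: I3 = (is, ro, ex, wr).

I1  is:1  ro:2  ex:7  wr:8
I2  is:2  ro:9  ex:11  wr:12  — RAW R3: wait I1 write@8
I3  is:3  ro:4  ex:5  wr:10  — WAR R7: wait I2 read@9
I4  is:13  ro:14  ex:16  wr:17  — struct: A1 busy until I2 writes@12
I5  is:14  ro:15  ex:20  wr:21
I6  is:22  ro:23  ex:28  wr:29  — struct: M1 busy until I5 writes@21
I7  is:30  ro:31  ex:36  wr:37  — struct: M1 busy until I6 writes@29
I8  is:38  ro:39  ex:44  wr:45  — struct: M1 busy until I7 writes@37

I3 = (3, 4, 5, 10)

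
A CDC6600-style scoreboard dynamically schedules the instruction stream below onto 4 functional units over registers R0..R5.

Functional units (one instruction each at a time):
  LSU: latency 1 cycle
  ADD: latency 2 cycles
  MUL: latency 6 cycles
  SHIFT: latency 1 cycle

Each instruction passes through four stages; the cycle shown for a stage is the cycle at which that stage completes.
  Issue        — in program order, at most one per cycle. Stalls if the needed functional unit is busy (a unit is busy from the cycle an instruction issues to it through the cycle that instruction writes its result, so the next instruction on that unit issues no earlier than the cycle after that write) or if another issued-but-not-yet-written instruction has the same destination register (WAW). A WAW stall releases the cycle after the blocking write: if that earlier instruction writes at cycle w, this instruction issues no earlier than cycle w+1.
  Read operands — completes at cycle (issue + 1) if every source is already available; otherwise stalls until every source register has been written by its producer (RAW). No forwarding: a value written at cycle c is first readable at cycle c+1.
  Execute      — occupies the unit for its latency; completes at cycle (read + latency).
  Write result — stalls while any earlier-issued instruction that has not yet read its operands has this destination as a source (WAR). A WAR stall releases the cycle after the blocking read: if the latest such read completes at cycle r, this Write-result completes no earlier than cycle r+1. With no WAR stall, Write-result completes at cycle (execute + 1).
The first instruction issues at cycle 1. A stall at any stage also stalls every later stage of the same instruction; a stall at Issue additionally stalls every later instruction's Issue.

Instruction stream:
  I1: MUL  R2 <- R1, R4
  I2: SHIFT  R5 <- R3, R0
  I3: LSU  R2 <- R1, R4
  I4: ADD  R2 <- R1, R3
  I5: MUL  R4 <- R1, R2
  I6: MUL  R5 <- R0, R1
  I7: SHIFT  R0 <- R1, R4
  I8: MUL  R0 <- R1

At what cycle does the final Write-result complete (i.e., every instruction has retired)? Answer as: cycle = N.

I1: IS=1 RO=2 EX=8 WR=9
I2: IS=2 RO=3 EX=4 WR=5
I3: IS=10 RO=11 EX=12 WR=13  [WAW R2: wait I1 write@9]
I4: IS=14 RO=15 EX=17 WR=18  [WAW R2: wait I3 write@13]
I5: IS=15 RO=19 EX=25 WR=26  [RAW R2: wait I4 write@18]
I6: IS=27 RO=28 EX=34 WR=35  [struct: MUL busy until I5 writes@26]
I7: IS=28 RO=29 EX=30 WR=31
I8: IS=36 RO=37 EX=43 WR=44  [struct: MUL busy until I6 writes@35]

cycle = 44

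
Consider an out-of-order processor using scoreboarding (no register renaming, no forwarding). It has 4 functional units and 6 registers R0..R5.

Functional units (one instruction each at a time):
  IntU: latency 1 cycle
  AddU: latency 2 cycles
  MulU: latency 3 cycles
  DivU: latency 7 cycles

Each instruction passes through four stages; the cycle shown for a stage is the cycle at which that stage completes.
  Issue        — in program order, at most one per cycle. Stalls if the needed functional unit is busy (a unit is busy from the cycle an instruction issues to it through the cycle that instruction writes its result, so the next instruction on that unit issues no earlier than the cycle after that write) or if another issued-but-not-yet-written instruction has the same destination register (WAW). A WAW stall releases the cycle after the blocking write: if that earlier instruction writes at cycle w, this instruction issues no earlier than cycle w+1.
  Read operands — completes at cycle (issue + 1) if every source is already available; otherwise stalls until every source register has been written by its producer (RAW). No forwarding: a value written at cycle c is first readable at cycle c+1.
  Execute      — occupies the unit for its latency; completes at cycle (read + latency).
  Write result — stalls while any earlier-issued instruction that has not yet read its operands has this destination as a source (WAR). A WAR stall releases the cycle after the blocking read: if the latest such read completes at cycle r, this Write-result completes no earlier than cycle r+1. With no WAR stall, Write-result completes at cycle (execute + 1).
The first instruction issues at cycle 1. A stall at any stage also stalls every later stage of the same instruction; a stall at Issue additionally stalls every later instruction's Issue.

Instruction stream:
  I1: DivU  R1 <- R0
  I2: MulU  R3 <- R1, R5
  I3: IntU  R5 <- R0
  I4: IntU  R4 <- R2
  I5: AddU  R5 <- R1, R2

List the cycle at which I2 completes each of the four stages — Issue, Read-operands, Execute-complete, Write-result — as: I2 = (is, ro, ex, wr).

I2 = (2, 11, 14, 15)

[1] issue I1 (DivU)
[2] I1 read-ops; issue I2 (MulU)
[3] issue I3 (IntU)
[4] I3 read-ops
[5] I3 finished on IntU
[9] I1 finished on DivU
[10] I1→R1
[11] I2 read-ops
[12] I3→R5
[13] issue I4 (IntU)
[14] I2 finished on MulU; I4 read-ops; issue I5 (AddU)
[15] I2→R3; I4 finished on IntU; I5 read-ops
[16] I4→R4
[17] I5 finished on AddU
[18] I5→R5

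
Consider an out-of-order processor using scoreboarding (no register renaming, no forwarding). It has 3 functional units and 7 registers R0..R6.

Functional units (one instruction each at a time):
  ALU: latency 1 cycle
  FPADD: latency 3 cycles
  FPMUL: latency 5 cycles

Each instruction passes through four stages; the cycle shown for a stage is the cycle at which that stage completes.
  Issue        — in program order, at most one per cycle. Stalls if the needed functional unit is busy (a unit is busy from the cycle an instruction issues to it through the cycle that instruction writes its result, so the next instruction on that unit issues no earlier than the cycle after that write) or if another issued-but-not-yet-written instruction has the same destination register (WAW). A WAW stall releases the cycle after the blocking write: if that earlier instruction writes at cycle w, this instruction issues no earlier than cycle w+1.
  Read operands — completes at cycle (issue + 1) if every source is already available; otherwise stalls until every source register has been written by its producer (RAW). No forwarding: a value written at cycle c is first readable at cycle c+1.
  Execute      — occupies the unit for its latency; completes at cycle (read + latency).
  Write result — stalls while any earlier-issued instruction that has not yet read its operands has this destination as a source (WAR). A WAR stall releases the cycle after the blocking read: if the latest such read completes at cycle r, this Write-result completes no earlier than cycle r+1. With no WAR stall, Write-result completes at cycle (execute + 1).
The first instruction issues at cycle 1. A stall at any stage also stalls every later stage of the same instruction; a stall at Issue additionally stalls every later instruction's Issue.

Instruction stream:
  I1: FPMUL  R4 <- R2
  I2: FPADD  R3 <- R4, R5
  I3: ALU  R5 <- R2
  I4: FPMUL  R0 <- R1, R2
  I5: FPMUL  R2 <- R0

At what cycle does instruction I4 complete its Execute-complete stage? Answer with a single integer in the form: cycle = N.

cycle = 15

[1] I1→FPMUL
[2] I1 RO | I2→FPADD
[3] I3→ALU
[4] I3 RO
[5] I3 EX
[7] I1 EX
[8] I1 WR R4
[9] I2 RO | I4→FPMUL
[10] I3 WR R5 | I4 RO
[12] I2 EX
[13] I2 WR R3
[15] I4 EX
[16] I4 WR R0
[17] I5→FPMUL
[18] I5 RO
[23] I5 EX
[24] I5 WR R2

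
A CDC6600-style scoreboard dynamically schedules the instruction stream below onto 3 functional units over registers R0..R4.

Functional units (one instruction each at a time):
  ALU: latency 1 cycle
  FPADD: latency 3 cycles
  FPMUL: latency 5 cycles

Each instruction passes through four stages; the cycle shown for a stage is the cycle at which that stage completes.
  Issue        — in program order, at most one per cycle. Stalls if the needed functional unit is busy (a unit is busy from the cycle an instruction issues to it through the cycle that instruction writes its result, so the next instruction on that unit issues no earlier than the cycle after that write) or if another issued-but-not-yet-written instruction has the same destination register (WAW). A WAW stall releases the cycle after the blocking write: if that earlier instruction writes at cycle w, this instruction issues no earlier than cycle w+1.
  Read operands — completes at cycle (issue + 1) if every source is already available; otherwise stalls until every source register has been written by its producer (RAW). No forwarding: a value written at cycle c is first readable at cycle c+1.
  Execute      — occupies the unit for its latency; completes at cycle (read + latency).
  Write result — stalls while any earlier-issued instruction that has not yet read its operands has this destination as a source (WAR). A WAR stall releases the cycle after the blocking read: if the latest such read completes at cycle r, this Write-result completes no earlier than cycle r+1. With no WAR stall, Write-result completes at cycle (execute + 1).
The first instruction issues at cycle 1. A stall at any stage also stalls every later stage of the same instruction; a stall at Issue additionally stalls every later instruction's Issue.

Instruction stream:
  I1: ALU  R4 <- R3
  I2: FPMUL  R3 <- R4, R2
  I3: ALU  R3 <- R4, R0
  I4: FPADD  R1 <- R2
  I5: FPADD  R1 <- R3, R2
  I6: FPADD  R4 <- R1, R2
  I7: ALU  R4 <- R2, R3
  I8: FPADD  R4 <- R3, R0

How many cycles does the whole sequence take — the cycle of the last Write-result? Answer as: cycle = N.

cycle = 40

1) issue 1, read 2, done 3, write 4
2) issue 2, read 5, done 10, write 11  <RAW R4: wait I1 write@4>
3) issue 12, read 13, done 14, write 15  <WAW R3: wait I2 write@11>
4) issue 13, read 14, done 17, write 18
5) issue 19, read 20, done 23, write 24  <struct: FPADD busy until I4 writes@18>
6) issue 25, read 26, done 29, write 30  <struct: FPADD busy until I5 writes@24>
7) issue 31, read 32, done 33, write 34  <WAW R4: wait I6 write@30>
8) issue 35, read 36, done 39, write 40  <WAW R4: wait I7 write@34>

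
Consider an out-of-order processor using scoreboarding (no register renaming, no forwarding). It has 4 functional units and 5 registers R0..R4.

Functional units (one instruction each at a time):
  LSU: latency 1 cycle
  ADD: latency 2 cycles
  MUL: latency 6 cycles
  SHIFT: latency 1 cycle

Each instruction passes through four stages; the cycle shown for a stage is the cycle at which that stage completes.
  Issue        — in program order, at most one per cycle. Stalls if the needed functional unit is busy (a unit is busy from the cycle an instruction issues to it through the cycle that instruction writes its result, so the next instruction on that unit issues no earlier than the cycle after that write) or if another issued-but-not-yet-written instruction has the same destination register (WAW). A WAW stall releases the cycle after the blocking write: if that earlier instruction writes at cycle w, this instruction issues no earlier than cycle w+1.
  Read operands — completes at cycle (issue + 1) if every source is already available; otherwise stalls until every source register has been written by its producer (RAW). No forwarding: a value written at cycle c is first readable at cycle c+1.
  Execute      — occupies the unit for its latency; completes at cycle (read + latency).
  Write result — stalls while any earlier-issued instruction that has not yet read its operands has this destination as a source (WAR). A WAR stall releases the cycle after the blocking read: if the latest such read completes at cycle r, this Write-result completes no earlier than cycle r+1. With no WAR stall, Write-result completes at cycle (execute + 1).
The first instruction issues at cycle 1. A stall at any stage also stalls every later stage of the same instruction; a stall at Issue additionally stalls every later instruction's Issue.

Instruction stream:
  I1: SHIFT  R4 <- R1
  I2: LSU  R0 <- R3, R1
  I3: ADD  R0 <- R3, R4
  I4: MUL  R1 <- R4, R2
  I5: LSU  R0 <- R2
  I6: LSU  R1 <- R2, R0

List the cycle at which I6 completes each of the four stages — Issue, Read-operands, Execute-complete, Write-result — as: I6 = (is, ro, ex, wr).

I1  is:1  ro:2  ex:3  wr:4
I2  is:2  ro:3  ex:4  wr:5
I3  is:6  ro:7  ex:9  wr:10  — WAW R0: wait I2 write@5
I4  is:7  ro:8  ex:14  wr:15
I5  is:11  ro:12  ex:13  wr:14  — WAW R0: wait I3 write@10
I6  is:16  ro:17  ex:18  wr:19  — WAW R1: wait I4 write@15

I6 = (16, 17, 18, 19)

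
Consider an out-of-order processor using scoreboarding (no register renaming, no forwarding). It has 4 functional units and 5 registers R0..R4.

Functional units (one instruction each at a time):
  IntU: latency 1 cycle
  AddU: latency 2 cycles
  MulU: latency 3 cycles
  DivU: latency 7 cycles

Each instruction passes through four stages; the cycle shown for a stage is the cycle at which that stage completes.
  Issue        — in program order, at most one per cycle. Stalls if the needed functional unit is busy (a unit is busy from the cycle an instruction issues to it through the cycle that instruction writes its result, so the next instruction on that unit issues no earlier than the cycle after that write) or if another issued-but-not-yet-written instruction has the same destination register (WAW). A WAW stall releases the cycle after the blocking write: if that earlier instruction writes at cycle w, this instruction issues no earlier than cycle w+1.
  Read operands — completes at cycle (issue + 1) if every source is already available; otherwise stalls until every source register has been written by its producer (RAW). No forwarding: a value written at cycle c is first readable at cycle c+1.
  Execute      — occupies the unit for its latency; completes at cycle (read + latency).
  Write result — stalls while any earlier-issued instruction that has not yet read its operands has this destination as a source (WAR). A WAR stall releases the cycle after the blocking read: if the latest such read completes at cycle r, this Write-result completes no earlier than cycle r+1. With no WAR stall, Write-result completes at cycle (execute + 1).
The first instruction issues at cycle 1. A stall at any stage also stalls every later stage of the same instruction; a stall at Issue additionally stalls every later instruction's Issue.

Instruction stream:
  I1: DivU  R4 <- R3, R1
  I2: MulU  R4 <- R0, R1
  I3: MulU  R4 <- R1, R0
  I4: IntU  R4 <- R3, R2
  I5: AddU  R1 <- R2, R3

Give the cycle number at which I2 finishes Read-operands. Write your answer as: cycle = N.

I1: IS=1 RO=2 EX=9 WR=10
I2: IS=11 RO=12 EX=15 WR=16  [WAW R4: wait I1 write@10]
I3: IS=17 RO=18 EX=21 WR=22  [struct: MulU busy until I2 writes@16]
I4: IS=23 RO=24 EX=25 WR=26  [WAW R4: wait I3 write@22]
I5: IS=24 RO=25 EX=27 WR=28

cycle = 12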